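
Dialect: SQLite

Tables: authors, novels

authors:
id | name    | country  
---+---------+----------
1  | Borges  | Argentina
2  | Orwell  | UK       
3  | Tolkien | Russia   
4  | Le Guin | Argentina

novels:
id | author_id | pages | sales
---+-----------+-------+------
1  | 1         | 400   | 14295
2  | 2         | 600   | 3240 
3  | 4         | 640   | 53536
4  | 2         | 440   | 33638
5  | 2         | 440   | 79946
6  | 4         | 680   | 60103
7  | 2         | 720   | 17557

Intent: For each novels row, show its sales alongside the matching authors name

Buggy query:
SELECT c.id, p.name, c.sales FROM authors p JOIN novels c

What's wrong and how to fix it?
Bug: JOIN with no ON clause produces a cartesian product; every novels row pairs with every authors row

Fix: Specify the join condition linking the foreign key to the parent id

Corrected query:
SELECT c.id, p.name, c.sales FROM authors p JOIN novels c ON c.author_id = p.id

Result:
id | name    | sales
---+---------+------
1  | Borges  | 14295
2  | Orwell  | 3240 
3  | Le Guin | 53536
4  | Orwell  | 33638
5  | Orwell  | 79946
6  | Le Guin | 60103
7  | Orwell  | 17557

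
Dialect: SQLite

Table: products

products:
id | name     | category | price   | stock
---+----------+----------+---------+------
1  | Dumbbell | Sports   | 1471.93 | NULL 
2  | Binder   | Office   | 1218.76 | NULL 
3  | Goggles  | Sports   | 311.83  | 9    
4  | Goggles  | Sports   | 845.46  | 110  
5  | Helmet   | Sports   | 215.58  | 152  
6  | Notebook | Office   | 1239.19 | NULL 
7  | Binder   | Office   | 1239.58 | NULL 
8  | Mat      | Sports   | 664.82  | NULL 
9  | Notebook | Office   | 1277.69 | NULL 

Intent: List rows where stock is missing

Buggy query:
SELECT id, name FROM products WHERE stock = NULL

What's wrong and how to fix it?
Bug: Comparing to NULL with '=' never matches; NULL = NULL is unknown, not true

Fix: Use IS NULL to test for NULL

Corrected query:
SELECT id, name FROM products WHERE stock IS NULL

Result:
id | name    
---+---------
1  | Dumbbell
2  | Binder  
6  | Notebook
7  | Binder  
8  | Mat     
9  | Notebook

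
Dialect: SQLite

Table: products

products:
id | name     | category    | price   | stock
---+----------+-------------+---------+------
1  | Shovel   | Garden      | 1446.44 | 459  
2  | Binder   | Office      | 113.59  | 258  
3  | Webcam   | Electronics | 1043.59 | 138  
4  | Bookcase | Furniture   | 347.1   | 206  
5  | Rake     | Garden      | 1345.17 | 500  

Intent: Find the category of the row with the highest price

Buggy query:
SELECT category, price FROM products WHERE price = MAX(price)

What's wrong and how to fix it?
Bug: MAX(price) is an aggregate and cannot be used directly in WHERE

Fix: Use a subquery: WHERE price = (SELECT MAX(price) FROM products)

Corrected query:
SELECT category, price FROM products WHERE price = (SELECT MAX(price) FROM products)

Result:
category | price  
---------+--------
Garden   | 1446.44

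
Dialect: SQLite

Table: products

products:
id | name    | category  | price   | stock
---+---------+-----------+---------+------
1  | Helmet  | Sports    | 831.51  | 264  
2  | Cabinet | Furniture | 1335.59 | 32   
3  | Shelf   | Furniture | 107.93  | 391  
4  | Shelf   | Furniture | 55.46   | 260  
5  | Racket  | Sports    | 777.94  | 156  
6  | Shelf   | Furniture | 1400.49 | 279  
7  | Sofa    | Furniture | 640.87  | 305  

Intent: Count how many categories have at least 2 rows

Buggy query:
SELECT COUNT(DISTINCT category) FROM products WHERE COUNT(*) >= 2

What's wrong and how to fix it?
Bug: COUNT(*) cannot appear in WHERE; the per-group count doesn't exist yet

Fix: Use a subquery that GROUPs and filters with HAVING, then count its rows

Corrected query:
SELECT COUNT(*) FROM (SELECT category FROM products GROUP BY category HAVING COUNT(*) >= 2)

Result:
COUNT(*)
--------
2       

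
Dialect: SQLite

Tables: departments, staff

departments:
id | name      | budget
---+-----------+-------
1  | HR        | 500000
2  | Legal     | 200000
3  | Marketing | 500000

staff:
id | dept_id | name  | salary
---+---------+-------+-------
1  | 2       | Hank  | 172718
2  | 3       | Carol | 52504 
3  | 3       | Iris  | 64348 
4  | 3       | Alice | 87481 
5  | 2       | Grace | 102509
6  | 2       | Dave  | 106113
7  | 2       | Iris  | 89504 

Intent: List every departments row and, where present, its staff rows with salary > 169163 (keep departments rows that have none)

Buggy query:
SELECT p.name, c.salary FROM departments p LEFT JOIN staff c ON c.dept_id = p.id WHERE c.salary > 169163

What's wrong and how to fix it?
Bug: A WHERE condition on the right-hand table after LEFT JOIN drops unmatched parents

Fix: Move the right-table condition into the ON clause so unmatched parents are kept

Corrected query:
SELECT p.name, c.salary FROM departments p LEFT JOIN staff c ON c.dept_id = p.id AND c.salary > 169163

Result:
name      | salary
----------+-------
HR        | NULL  
Legal     | 172718
Marketing | NULL  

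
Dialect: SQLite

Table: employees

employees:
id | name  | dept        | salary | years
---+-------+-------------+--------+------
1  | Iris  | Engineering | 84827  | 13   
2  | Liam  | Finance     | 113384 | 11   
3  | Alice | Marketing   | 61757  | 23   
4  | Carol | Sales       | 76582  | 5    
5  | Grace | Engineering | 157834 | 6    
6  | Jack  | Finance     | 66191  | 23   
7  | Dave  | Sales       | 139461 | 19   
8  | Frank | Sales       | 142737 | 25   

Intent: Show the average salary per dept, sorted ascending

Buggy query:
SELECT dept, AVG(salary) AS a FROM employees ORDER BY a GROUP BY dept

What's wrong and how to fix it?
Bug: GROUP BY must precede ORDER BY

Fix: Reorder: SELECT … FROM … GROUP BY … ORDER BY …

Corrected query:
SELECT dept, AVG(salary) AS a FROM employees GROUP BY dept ORDER BY a

Result:
dept        | a            
------------+--------------
Marketing   | 61757        
Finance     | 89787.5      
Sales       | 119593.333333
Engineering | 121330.5     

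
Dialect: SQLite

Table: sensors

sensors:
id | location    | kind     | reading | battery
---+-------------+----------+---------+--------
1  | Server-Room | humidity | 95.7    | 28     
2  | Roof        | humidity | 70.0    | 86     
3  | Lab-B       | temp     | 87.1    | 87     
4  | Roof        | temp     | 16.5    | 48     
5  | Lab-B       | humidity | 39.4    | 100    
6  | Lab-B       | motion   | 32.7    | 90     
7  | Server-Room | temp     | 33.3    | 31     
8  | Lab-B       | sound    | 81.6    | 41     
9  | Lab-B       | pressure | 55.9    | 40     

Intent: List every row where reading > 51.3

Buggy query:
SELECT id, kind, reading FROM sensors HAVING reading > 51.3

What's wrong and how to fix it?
Bug: This is a non-aggregate query (no GROUP BY, no aggregates), so in SQLite the HAVING clause is invalid here; a row-level condition belongs in WHERE

Fix: Use WHERE for row-level filtering

Corrected query:
SELECT id, kind, reading FROM sensors WHERE reading > 51.3

Result:
id | kind     | reading
---+----------+--------
1  | humidity | 95.7   
2  | humidity | 70     
3  | temp     | 87.1   
8  | sound    | 81.6   
9  | pressure | 55.9   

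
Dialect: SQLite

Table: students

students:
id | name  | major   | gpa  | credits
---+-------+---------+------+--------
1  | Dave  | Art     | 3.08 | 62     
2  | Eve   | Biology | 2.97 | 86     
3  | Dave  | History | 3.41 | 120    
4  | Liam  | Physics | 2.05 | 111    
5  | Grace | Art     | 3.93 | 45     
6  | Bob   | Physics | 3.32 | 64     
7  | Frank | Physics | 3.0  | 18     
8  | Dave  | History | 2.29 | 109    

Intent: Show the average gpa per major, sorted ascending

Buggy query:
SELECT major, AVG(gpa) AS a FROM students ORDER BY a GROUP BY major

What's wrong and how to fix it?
Bug: ORDER BY appears before GROUP BY; SQL clause order requires GROUP BY first

Fix: Move ORDER BY to the end, after GROUP BY

Corrected query:
SELECT major, AVG(gpa) AS a FROM students GROUP BY major ORDER BY a

Result:
major   | a    
--------+------
Physics | 2.79 
History | 2.85 
Biology | 2.97 
Art     | 3.505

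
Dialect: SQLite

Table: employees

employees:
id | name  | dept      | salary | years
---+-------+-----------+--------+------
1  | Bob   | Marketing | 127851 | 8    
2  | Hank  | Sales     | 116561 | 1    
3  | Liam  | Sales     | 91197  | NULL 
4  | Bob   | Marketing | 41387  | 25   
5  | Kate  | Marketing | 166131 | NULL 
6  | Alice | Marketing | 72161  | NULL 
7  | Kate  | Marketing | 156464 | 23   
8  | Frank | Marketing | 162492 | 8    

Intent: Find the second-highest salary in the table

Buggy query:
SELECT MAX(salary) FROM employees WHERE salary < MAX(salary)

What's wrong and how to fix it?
Bug: MAX(salary) on the right of the comparison is an aggregate-in-WHERE error

Fix: Put the inner MAX in a scalar subquery

Corrected query:
SELECT MAX(salary) FROM employees WHERE salary < (SELECT MAX(salary) FROM employees)

Result:
MAX(salary)
-----------
162492     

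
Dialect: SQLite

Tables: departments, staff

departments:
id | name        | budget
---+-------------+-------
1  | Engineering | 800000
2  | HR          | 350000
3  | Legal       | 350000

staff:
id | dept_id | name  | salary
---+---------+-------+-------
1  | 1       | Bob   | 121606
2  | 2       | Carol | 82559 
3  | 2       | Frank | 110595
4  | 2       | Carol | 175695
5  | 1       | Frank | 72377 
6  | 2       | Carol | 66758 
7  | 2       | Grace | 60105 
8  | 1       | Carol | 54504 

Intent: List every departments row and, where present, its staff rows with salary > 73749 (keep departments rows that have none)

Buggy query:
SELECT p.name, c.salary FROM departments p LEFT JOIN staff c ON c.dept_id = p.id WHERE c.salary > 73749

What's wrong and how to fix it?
Bug: Filtering c.salary in WHERE discards the NULL rows produced by LEFT JOIN, turning it into an inner join

Fix: Put 'c.salary > 73749' in the JOIN's ON clause instead of WHERE

Corrected query:
SELECT p.name, c.salary FROM departments p LEFT JOIN staff c ON c.dept_id = p.id AND c.salary > 73749

Result:
name        | salary
------------+-------
Engineering | 121606
HR          | 82559 
HR          | 110595
HR          | 175695
Legal       | NULL  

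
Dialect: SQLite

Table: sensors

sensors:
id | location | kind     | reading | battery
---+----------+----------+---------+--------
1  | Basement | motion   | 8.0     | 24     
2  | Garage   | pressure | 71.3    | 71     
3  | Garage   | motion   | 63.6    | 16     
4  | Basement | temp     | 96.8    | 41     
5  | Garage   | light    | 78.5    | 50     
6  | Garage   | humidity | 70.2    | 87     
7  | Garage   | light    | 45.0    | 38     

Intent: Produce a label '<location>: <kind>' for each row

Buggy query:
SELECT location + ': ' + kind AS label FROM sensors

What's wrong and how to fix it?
Bug: SQLite uses || for string concatenation; + coerces text to numbers (yielding 0)

Fix: Replace + with || to concatenate text

Corrected query:
SELECT location || ': ' || kind AS label FROM sensors

Result:
label           
----------------
Basement: motion
Garage: pressure
Garage: motion  
Basement: temp  
Garage: light   
Garage: humidity
Garage: light   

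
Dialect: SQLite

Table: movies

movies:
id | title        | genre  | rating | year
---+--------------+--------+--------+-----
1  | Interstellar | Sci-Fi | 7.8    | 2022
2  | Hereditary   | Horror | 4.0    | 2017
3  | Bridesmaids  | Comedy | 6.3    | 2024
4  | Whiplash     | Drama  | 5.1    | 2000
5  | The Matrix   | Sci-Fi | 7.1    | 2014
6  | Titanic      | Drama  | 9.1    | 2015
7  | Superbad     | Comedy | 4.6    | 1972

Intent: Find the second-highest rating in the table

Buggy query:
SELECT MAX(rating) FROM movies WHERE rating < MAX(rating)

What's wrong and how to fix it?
Bug: The inner MAX is an aggregate inside WHERE, which is not allowed

Fix: Compute the overall MAX in a subquery, then take MAX of rows below it

Corrected query:
SELECT MAX(rating) FROM movies WHERE rating < (SELECT MAX(rating) FROM movies)

Result:
MAX(rating)
-----------
7.8        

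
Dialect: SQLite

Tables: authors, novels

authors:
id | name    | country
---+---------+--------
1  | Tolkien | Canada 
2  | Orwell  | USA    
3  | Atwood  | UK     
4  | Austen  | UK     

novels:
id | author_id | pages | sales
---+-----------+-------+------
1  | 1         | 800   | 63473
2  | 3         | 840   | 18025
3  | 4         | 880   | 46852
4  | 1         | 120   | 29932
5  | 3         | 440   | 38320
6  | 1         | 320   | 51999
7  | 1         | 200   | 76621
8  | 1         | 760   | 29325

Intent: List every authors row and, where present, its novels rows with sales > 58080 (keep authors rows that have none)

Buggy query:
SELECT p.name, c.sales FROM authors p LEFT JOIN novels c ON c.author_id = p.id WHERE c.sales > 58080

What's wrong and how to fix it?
Bug: A WHERE condition on the right-hand table after LEFT JOIN drops unmatched parents

Fix: Put 'c.sales > 58080' in the JOIN's ON clause instead of WHERE

Corrected query:
SELECT p.name, c.sales FROM authors p LEFT JOIN novels c ON c.author_id = p.id AND c.sales > 58080

Result:
name    | sales
--------+------
Tolkien | 63473
Tolkien | 76621
Orwell  | NULL 
Atwood  | NULL 
Austen  | NULL 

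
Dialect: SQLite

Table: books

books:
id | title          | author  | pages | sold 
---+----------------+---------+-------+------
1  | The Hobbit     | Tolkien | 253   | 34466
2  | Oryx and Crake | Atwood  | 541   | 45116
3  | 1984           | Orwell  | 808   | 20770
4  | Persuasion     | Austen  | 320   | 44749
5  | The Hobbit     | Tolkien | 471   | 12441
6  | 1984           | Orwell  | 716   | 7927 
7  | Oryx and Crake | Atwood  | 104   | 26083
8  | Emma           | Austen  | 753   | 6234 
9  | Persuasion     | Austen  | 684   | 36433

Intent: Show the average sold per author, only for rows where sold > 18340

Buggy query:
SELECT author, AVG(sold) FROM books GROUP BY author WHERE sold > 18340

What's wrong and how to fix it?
Bug: Row-level WHERE must come before GROUP BY in the clause order

Fix: Place WHERE between FROM and GROUP BY

Corrected query:
SELECT author, AVG(sold) FROM books WHERE sold > 18340 GROUP BY author

Result:
author  | AVG(sold)
--------+----------
Atwood  | 35599.5  
Austen  | 40591    
Orwell  | 20770    
Tolkien | 34466    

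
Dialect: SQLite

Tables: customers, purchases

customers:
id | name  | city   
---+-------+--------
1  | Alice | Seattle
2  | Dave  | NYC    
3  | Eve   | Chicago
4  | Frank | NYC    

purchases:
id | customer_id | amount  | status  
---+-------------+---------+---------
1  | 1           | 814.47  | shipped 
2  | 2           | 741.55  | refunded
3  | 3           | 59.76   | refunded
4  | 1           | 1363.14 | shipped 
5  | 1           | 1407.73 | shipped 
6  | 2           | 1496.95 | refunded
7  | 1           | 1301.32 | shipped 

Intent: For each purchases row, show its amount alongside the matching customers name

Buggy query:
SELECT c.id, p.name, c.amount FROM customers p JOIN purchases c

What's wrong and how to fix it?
Bug: Missing join condition: each purchases row is matched to all customers rows instead of just its own

Fix: Add ON c.customer_id = p.id to the JOIN

Corrected query:
SELECT c.id, p.name, c.amount FROM customers p JOIN purchases c ON c.customer_id = p.id

Result:
id | name  | amount 
---+-------+--------
1  | Alice | 814.47 
2  | Dave  | 741.55 
3  | Eve   | 59.76  
4  | Alice | 1363.14
5  | Alice | 1407.73
6  | Dave  | 1496.95
7  | Alice | 1301.32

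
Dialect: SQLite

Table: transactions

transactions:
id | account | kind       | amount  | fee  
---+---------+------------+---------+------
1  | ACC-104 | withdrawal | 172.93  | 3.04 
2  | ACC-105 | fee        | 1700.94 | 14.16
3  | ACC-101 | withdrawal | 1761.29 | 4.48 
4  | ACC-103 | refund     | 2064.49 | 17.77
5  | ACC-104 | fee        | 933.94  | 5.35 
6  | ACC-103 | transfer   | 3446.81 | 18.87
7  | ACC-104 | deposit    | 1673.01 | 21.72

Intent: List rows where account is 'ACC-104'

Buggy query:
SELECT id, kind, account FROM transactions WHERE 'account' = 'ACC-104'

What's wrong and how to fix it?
Bug: Single quotes denote string literals in SQL; the column name is being compared as a constant string

Fix: Remove the quotes around the column name (or use double quotes for an identifier)

Corrected query:
SELECT id, kind, account FROM transactions WHERE account = 'ACC-104'

Result:
id | kind       | account
---+------------+--------
1  | withdrawal | ACC-104
5  | fee        | ACC-104
7  | deposit    | ACC-104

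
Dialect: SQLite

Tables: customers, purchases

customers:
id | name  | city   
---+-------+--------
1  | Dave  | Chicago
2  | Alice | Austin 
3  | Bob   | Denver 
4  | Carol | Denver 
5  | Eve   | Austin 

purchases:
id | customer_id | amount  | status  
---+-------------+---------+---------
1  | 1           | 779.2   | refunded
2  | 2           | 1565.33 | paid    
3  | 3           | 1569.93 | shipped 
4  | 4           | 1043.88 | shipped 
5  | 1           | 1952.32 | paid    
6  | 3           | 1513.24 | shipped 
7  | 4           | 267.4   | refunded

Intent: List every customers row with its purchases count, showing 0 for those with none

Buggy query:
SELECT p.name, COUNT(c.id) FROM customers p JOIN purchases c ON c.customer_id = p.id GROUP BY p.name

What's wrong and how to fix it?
Bug: INNER JOIN drops customers rows that have no matching purchases rows

Fix: Use LEFT JOIN so parents without children still appear (COUNT(c.id) gives 0)

Corrected query:
SELECT p.name, COUNT(c.id) FROM customers p LEFT JOIN purchases c ON c.customer_id = p.id GROUP BY p.name

Result:
name  | COUNT(c.id)
------+------------
Alice | 1          
Bob   | 2          
Carol | 2          
Dave  | 2          
Eve   | 0          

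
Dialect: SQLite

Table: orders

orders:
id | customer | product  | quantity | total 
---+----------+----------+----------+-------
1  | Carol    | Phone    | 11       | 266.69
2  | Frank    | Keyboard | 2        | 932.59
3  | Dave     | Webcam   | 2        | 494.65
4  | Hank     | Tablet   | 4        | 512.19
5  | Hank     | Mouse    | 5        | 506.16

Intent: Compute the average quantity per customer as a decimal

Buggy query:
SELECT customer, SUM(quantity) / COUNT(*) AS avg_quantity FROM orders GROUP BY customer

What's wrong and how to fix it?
Bug: SUM(quantity) and COUNT(*) are both integers; the division truncates the fractional part

Fix: Multiply by 1.0 (or CAST to REAL) to force floating-point division

Corrected query:
SELECT customer, SUM(quantity) * 1.0 / COUNT(*) AS avg_quantity FROM orders GROUP BY customer

Result:
customer | avg_quantity
---------+-------------
Carol    | 11          
Dave     | 2           
Frank    | 2           
Hank     | 4.5         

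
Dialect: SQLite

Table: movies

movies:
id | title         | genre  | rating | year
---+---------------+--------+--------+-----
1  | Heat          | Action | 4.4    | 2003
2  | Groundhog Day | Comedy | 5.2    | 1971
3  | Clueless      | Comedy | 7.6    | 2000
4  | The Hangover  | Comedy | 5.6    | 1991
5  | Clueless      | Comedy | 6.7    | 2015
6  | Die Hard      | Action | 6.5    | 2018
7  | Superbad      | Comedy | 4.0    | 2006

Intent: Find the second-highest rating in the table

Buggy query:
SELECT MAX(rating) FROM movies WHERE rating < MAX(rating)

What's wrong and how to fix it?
Bug: The inner MAX is an aggregate inside WHERE, which is not allowed

Fix: Compute the overall MAX in a subquery, then take MAX of rows below it

Corrected query:
SELECT MAX(rating) FROM movies WHERE rating < (SELECT MAX(rating) FROM movies)

Result:
MAX(rating)
-----------
6.7        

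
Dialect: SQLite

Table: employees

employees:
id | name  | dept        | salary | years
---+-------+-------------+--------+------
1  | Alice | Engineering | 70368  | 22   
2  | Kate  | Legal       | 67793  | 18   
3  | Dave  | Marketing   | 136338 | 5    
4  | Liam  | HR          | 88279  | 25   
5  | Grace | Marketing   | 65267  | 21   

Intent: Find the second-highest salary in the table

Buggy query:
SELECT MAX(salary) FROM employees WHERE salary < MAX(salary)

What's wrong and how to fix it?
Bug: MAX(salary) on the right of the comparison is an aggregate-in-WHERE error

Fix: Put the inner MAX in a scalar subquery

Corrected query:
SELECT MAX(salary) FROM employees WHERE salary < (SELECT MAX(salary) FROM employees)

Result:
MAX(salary)
-----------
88279      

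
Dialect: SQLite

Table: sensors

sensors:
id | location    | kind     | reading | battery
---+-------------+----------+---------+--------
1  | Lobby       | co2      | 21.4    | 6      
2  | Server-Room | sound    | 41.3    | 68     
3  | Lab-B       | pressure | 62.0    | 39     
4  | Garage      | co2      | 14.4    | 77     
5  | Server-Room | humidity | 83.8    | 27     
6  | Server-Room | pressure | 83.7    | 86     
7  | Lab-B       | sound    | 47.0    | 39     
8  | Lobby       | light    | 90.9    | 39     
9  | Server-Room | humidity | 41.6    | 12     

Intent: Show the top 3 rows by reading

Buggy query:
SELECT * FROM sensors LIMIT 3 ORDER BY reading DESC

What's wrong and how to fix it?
Bug: ORDER BY cannot follow LIMIT; LIMIT is the final clause

Fix: Swap the clauses: ORDER BY first, then LIMIT

Corrected query:
SELECT * FROM sensors ORDER BY reading DESC LIMIT 3

Result:
id | location    | kind     | reading | battery
---+-------------+----------+---------+--------
8  | Lobby       | light    | 90.9    | 39     
5  | Server-Room | humidity | 83.8    | 27     
6  | Server-Room | pressure | 83.7    | 86     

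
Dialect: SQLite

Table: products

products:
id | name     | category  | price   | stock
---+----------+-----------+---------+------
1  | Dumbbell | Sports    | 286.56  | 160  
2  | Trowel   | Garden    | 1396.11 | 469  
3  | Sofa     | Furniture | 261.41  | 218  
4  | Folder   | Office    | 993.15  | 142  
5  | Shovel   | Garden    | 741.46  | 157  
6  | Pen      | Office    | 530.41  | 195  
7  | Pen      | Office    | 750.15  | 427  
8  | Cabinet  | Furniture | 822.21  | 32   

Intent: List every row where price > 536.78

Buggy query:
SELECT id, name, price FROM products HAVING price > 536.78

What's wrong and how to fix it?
Bug: This is a non-aggregate query (no GROUP BY, no aggregates), so in SQLite the HAVING clause is invalid here; a row-level condition belongs in WHERE

Fix: Use WHERE for row-level filtering

Corrected query:
SELECT id, name, price FROM products WHERE price > 536.78

Result:
id | name    | price  
---+---------+--------
2  | Trowel  | 1396.11
4  | Folder  | 993.15 
5  | Shovel  | 741.46 
7  | Pen     | 750.15 
8  | Cabinet | 822.21 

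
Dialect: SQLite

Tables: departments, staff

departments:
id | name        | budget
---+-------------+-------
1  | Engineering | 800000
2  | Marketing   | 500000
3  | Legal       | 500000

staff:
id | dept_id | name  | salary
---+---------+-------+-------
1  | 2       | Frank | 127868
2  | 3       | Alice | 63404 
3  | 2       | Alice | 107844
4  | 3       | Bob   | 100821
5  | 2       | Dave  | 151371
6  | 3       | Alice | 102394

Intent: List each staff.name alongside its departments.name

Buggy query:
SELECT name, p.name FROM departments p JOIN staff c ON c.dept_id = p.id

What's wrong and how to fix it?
Bug: 'name' exists in both joined tables, so the database can't tell which one is meant

Fix: Qualify the column with its table alias (c.name)

Corrected query:
SELECT c.name, p.name FROM departments p JOIN staff c ON c.dept_id = p.id

Result:
name  | name     
------+----------
Frank | Marketing
Alice | Legal    
Alice | Marketing
Bob   | Legal    
Dave  | Marketing
Alice | Legal    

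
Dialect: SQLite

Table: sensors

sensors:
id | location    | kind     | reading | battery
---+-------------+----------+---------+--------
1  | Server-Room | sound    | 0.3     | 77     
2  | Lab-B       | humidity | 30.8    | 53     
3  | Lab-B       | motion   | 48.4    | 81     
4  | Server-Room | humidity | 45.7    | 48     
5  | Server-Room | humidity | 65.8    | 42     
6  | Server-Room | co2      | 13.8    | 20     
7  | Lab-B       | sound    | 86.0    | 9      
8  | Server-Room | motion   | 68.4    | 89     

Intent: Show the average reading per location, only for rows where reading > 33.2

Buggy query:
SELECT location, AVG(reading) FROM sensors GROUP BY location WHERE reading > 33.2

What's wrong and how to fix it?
Bug: WHERE cannot follow GROUP BY

Fix: Place WHERE between FROM and GROUP BY

Corrected query:
SELECT location, AVG(reading) FROM sensors WHERE reading > 33.2 GROUP BY location

Result:
location    | AVG(reading)
------------+-------------
Lab-B       | 67.2        
Server-Room | 59.966667   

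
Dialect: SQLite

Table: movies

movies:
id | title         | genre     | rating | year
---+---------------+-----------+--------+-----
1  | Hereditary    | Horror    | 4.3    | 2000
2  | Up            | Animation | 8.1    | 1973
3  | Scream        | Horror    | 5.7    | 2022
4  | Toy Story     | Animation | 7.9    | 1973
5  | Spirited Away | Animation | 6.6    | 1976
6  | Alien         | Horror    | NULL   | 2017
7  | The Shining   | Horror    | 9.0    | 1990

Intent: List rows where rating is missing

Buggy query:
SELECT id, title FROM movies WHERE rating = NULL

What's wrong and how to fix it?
Bug: '= NULL' is always unknown in SQL three-valued logic, so no rows match

Fix: Use IS NULL to test for NULL

Corrected query:
SELECT id, title FROM movies WHERE rating IS NULL

Result:
id | title
---+------
6  | Alien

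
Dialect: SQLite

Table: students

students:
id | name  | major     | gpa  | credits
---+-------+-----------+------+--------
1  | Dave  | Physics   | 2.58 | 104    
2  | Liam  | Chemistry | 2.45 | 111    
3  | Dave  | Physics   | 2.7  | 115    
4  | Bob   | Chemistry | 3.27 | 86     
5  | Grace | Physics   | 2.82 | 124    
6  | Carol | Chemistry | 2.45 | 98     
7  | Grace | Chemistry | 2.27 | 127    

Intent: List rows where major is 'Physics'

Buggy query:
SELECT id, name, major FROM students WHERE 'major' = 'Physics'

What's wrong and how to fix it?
Bug: Single quotes denote string literals in SQL; the column name is being compared as a constant string

Fix: Remove the quotes around the column name (or use double quotes for an identifier)

Corrected query:
SELECT id, name, major FROM students WHERE major = 'Physics'

Result:
id | name  | major  
---+-------+--------
1  | Dave  | Physics
3  | Dave  | Physics
5  | Grace | Physics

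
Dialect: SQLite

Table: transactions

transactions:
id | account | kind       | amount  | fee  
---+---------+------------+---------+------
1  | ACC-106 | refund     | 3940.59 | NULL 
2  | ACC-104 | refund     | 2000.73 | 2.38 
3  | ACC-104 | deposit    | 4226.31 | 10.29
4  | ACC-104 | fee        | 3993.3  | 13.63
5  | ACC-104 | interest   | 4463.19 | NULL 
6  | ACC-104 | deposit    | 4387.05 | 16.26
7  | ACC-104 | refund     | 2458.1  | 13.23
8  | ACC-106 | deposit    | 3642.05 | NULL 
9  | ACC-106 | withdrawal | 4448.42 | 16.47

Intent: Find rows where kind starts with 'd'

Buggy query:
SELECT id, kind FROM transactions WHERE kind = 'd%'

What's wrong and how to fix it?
Bug: '=' compares the literal string including the % character; pattern matching needs LIKE

Fix: Use LIKE for wildcard pattern matching

Corrected query:
SELECT id, kind FROM transactions WHERE kind LIKE 'd%'

Result:
id | kind   
---+--------
3  | deposit
6  | deposit
8  | deposit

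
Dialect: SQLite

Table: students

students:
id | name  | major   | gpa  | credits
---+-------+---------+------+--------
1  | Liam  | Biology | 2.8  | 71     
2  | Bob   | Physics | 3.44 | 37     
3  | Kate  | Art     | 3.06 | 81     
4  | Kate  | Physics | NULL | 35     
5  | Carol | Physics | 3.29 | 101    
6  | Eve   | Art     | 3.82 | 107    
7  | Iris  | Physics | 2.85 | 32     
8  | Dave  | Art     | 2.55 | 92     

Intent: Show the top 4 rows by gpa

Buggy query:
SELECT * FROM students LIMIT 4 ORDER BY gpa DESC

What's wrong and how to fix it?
Bug: LIMIT must come after ORDER BY

Fix: Sort with ORDER BY, then apply LIMIT

Corrected query:
SELECT * FROM students ORDER BY gpa DESC LIMIT 4

Result:
id | name  | major   | gpa  | credits
---+-------+---------+------+--------
6  | Eve   | Art     | 3.82 | 107    
2  | Bob   | Physics | 3.44 | 37     
5  | Carol | Physics | 3.29 | 101    
3  | Kate  | Art     | 3.06 | 81     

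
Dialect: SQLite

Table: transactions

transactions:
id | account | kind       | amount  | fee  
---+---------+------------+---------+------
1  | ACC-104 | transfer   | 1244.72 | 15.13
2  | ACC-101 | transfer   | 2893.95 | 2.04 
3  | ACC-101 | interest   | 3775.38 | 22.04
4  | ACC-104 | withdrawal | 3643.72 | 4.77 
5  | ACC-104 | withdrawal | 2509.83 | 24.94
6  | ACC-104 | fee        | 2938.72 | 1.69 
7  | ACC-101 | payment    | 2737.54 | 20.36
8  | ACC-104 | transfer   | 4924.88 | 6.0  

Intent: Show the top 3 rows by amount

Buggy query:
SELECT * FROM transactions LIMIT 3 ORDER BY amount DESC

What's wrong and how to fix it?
Bug: LIMIT must come after ORDER BY

Fix: Sort with ORDER BY, then apply LIMIT

Corrected query:
SELECT * FROM transactions ORDER BY amount DESC LIMIT 3

Result:
id | account | kind       | amount  | fee  
---+---------+------------+---------+------
8  | ACC-104 | transfer   | 4924.88 | 6    
3  | ACC-101 | interest   | 3775.38 | 22.04
4  | ACC-104 | withdrawal | 3643.72 | 4.77 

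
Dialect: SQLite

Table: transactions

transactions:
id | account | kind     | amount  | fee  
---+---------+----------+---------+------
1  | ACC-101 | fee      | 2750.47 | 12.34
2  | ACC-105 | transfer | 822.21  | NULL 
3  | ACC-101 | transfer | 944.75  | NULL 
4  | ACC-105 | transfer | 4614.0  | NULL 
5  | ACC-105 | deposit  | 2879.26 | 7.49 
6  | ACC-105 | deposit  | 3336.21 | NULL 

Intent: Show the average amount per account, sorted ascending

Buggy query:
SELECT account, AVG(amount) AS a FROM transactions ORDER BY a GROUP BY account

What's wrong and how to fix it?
Bug: ORDER BY appears before GROUP BY; SQL clause order requires GROUP BY first

Fix: Move ORDER BY to the end, after GROUP BY

Corrected query:
SELECT account, AVG(amount) AS a FROM transactions GROUP BY account ORDER BY a

Result:
account | a      
--------+--------
ACC-101 | 1847.61
ACC-105 | 2912.92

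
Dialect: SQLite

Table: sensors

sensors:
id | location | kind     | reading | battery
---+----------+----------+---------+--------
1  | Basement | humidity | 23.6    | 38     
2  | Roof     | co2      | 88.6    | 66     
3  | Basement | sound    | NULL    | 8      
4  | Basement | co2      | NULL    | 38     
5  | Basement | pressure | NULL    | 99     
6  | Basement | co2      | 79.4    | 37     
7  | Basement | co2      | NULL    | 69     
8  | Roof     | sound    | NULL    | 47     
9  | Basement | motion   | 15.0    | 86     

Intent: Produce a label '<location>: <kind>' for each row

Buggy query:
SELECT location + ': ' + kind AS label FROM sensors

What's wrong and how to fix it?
Bug: SQLite uses || for string concatenation; + coerces text to numbers (yielding 0)

Fix: Use the || operator for string concatenation

Corrected query:
SELECT location || ': ' || kind AS label FROM sensors

Result:
label             
------------------
Basement: humidity
Roof: co2         
Basement: sound   
Basement: co2     
Basement: pressure
Basement: co2     
Basement: co2     
Roof: sound       
Basement: motion  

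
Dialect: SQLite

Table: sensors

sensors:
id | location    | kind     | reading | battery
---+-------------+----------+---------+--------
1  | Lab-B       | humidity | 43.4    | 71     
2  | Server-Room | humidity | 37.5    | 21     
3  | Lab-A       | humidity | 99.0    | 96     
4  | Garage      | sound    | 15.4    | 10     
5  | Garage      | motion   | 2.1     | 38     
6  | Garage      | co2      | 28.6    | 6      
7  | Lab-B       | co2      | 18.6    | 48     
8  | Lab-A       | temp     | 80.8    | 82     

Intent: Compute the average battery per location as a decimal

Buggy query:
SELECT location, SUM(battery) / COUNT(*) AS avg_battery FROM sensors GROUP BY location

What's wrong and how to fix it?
Bug: Both operands are integers, so '/' performs integer division and truncates

Fix: Multiply by 1.0 (or CAST to REAL) to force floating-point division

Corrected query:
SELECT location, SUM(battery) * 1.0 / COUNT(*) AS avg_battery FROM sensors GROUP BY location

Result:
location    | avg_battery
------------+------------
Garage      | 18         
Lab-A       | 89         
Lab-B       | 59.5       
Server-Room | 21         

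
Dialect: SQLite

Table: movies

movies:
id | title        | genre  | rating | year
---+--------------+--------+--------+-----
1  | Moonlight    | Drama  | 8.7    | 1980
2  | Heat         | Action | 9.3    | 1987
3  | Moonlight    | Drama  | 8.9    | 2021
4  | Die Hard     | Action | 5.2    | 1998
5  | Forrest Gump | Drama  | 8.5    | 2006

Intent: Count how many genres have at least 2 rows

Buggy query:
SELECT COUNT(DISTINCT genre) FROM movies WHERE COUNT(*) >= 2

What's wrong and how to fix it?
Bug: COUNT(*) cannot appear in WHERE; the per-group count doesn't exist yet

Fix: Group first with HAVING COUNT(*) >= 2, then COUNT the resulting groups

Corrected query:
SELECT COUNT(*) FROM (SELECT genre FROM movies GROUP BY genre HAVING COUNT(*) >= 2)

Result:
COUNT(*)
--------
2       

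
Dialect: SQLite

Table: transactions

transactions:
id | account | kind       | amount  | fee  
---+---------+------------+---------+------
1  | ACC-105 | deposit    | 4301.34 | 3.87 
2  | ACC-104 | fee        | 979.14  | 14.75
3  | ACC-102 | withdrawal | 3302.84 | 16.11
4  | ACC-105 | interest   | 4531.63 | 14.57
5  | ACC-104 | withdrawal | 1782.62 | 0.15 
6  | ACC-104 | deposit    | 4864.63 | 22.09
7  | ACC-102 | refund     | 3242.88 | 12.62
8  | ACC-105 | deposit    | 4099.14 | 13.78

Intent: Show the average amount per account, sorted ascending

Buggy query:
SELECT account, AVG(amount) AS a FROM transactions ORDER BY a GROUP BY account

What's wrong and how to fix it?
Bug: GROUP BY must precede ORDER BY

Fix: Reorder: SELECT … FROM … GROUP BY … ORDER BY …

Corrected query:
SELECT account, AVG(amount) AS a FROM transactions GROUP BY account ORDER BY a

Result:
account | a          
--------+------------
ACC-104 | 2542.13    
ACC-102 | 3272.86    
ACC-105 | 4310.703333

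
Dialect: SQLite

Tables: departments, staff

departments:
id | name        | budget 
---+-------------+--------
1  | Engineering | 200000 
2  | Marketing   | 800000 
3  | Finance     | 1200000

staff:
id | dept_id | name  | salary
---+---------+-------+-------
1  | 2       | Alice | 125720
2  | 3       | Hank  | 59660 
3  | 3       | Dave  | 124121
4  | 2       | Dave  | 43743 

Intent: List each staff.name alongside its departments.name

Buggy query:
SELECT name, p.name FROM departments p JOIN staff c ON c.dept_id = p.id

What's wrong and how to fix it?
Bug: 'name' exists in both joined tables, so the database can't tell which one is meant

Fix: Prefix ambiguous columns with the table alias

Corrected query:
SELECT c.name, p.name FROM departments p JOIN staff c ON c.dept_id = p.id

Result:
name  | name     
------+----------
Alice | Marketing
Hank  | Finance  
Dave  | Finance  
Dave  | Marketing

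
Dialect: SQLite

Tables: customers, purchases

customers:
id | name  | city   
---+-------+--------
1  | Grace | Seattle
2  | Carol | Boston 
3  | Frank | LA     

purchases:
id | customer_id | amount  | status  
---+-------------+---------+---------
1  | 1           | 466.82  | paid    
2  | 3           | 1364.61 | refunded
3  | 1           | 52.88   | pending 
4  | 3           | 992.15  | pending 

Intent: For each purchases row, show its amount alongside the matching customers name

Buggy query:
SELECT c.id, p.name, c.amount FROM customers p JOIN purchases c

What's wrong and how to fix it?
Bug: Missing join condition: each purchases row is matched to all customers rows instead of just its own

Fix: Specify the join condition linking the foreign key to the parent id

Corrected query:
SELECT c.id, p.name, c.amount FROM customers p JOIN purchases c ON c.customer_id = p.id

Result:
id | name  | amount 
---+-------+--------
1  | Grace | 466.82 
2  | Frank | 1364.61
3  | Grace | 52.88  
4  | Frank | 992.15 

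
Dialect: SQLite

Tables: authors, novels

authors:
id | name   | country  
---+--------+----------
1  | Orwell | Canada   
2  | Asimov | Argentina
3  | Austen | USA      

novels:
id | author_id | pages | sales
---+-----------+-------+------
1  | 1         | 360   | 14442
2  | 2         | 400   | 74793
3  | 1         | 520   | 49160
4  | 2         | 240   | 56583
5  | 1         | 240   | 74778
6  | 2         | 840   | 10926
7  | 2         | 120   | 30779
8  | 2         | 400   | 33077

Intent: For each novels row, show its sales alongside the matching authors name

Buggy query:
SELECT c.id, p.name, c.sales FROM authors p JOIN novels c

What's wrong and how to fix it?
Bug: Missing join condition: each novels row is matched to all authors rows instead of just its own

Fix: Add ON c.author_id = p.id to the JOIN

Corrected query:
SELECT c.id, p.name, c.sales FROM authors p JOIN novels c ON c.author_id = p.id

Result:
id | name   | sales
---+--------+------
1  | Orwell | 14442
2  | Asimov | 74793
3  | Orwell | 49160
4  | Asimov | 56583
5  | Orwell | 74778
6  | Asimov | 10926
7  | Asimov | 30779
8  | Asimov | 33077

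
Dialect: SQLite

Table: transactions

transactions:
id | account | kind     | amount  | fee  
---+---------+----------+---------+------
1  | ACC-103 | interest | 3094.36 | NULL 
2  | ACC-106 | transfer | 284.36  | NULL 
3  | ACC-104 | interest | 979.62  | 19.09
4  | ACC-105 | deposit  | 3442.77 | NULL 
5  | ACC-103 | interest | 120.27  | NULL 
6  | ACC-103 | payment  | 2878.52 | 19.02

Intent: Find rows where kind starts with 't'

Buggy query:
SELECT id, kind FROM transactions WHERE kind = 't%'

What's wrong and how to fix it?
Bug: Wildcards only work with LIKE; '=' treats '%' as a literal character

Fix: Use LIKE for wildcard pattern matching

Corrected query:
SELECT id, kind FROM transactions WHERE kind LIKE 't%'

Result:
id | kind    
---+---------
2  | transfer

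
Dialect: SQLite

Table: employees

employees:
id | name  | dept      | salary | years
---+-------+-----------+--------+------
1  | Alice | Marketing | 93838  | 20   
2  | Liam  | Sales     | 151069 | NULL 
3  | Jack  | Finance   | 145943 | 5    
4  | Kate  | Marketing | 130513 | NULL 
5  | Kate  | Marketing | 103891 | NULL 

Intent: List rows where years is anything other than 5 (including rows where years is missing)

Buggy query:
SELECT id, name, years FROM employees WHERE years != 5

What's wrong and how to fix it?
Bug: 'years != 5' is unknown when years is NULL, so NULL rows are silently excluded

Fix: Add an explicit OR years IS NULL to include the missing-value rows

Corrected query:
SELECT id, name, years FROM employees WHERE years != 5 OR years IS NULL

Result:
id | name  | years
---+-------+------
1  | Alice | 20   
2  | Liam  | NULL 
4  | Kate  | NULL 
5  | Kate  | NULL 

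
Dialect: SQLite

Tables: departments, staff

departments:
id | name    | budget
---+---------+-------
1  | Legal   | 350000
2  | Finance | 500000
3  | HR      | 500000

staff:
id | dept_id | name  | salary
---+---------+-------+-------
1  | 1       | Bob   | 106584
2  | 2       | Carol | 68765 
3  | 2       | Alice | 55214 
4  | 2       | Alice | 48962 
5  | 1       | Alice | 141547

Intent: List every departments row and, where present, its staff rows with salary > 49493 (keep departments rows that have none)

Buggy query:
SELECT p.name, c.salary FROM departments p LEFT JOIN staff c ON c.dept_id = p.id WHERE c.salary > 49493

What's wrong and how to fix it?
Bug: Filtering c.salary in WHERE discards the NULL rows produced by LEFT JOIN, turning it into an inner join

Fix: Move the right-table condition into the ON clause so unmatched parents are kept

Corrected query:
SELECT p.name, c.salary FROM departments p LEFT JOIN staff c ON c.dept_id = p.id AND c.salary > 49493

Result:
name    | salary
--------+-------
Legal   | 106584
Legal   | 141547
Finance | 55214 
Finance | 68765 
HR      | NULL  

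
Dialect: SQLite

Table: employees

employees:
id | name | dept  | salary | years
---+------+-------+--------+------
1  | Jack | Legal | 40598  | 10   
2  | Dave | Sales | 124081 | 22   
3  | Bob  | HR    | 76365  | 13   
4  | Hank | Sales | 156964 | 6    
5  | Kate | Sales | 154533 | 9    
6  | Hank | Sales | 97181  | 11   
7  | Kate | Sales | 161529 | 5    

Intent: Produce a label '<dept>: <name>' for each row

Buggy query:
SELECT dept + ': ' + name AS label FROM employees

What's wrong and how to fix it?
Bug: '+' is numeric addition; on text columns SQLite converts them to 0 instead of concatenating

Fix: Replace + with || to concatenate text

Corrected query:
SELECT dept || ': ' || name AS label FROM employees

Result:
label      
-----------
Legal: Jack
Sales: Dave
HR: Bob    
Sales: Hank
Sales: Kate
Sales: Hank
Sales: Kate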